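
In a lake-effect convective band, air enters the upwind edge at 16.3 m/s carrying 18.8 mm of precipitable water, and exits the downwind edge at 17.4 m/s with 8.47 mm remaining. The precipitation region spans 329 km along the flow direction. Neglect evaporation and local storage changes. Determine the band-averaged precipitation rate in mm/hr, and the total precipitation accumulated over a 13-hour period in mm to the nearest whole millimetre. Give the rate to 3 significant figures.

Column moisture flux per unit crosswind length is F = V × PW.
Inflow: F_in = 16.3 × 18.8 = 306.44 mm·m/s
Outflow: F_out = 17.4 × 8.47 = 147.378 mm·m/s
Steady-state rate R = (F_in − F_out)/L = (306.44 − 147.378) / 329000 m = 4.835e-04 mm/s.
R = 4.835e-04 × 3600 = 1.74 mm/hr.
Over 13 h: total = 1.74 × 13 = 22.62 ≈ 23 mm.

R ≈ 1.74 mm/hr; total ≈ 23 mm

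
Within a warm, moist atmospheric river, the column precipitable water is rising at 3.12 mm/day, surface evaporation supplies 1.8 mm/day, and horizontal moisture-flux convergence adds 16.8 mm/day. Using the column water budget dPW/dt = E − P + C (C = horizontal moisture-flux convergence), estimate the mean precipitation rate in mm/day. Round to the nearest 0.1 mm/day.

P ≈ 15.5 mm/day

dPW/dt = +3.12 mm/day.
P = E + C − dPW/dt = 1.8 + (16.8) − (+3.12) = 15.5 mm/day.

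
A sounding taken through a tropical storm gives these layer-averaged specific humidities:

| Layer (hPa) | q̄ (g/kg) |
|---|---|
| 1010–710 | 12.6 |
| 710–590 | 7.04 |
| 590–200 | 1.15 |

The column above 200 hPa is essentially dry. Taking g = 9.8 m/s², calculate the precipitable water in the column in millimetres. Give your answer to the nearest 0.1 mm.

Precipitable water is the column-integrated vapour mass per unit area: PW = (1/g) Σ q̄ Δp, with q in kg/kg and Δp in Pa (1 kg/m² of water = 1 mm).
Layer 1010–710 hPa: Δp = 300 hPa = 30000 Pa, q̄ = 0.0126 kg/kg → 0.0126 × 30000 / 9.8 = 38.57 mm
Layer 710–590 hPa: Δp = 120 hPa = 12000 Pa, q̄ = 0.00704 kg/kg → 0.00704 × 12000 / 9.8 = 8.62 mm
Layer 590–200 hPa: Δp = 390 hPa = 39000 Pa, q̄ = 0.00115 kg/kg → 0.00115 × 39000 / 9.8 = 4.58 mm
PW = 38.57 + 8.62 + 4.58 = 51.77 ≈ 51.8 mm.

PW ≈ 51.8 mm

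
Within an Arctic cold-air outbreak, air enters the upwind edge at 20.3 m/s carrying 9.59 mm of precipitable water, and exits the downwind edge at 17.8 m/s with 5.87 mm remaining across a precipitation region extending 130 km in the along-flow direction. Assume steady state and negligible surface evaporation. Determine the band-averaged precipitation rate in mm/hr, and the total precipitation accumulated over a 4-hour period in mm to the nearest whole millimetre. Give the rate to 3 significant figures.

Column moisture flux per unit crosswind length is F = V × PW.
Inflow: F_in = 20.3 × 9.59 = 194.677 mm·m/s
Outflow: F_out = 17.8 × 5.87 = 104.486 mm·m/s
Steady-state rate R = (F_in − F_out)/L = (194.677 − 104.486) / 130000 m = 6.938e-04 mm/s.
R = 6.938e-04 × 3600 = 2.50 mm/hr.
Over 4 h: total = 2.50 × 4 = 10 mm.

R ≈ 2.50 mm/hr; total ≈ 10 mm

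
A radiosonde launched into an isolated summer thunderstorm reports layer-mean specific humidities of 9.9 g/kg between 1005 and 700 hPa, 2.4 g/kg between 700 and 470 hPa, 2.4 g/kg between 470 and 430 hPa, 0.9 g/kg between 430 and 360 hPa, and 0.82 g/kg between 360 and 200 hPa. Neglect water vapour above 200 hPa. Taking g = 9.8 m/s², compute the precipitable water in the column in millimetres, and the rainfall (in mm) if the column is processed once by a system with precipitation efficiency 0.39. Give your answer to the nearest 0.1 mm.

Precipitable water is the column-integrated vapour mass per unit area: PW = (1/g) Σ q̄ Δp, with q in kg/kg and Δp in Pa (1 kg/m² of water = 1 mm).
Layer 1005–700 hPa: Δp = 305 hPa = 30500 Pa, q̄ = 0.0099 kg/kg → 0.0099 × 30500 / 9.8 = 30.81 mm
Layer 700–470 hPa: Δp = 230 hPa = 23000 Pa, q̄ = 0.0024 kg/kg → 0.0024 × 23000 / 9.8 = 5.63 mm
Layer 470–430 hPa: Δp = 40 hPa = 4000 Pa, q̄ = 0.0024 kg/kg → 0.0024 × 4000 / 9.8 = 0.98 mm
Layer 430–360 hPa: Δp = 70 hPa = 7000 Pa, q̄ = 0.0009 kg/kg → 0.0009 × 7000 / 9.8 = 0.64 mm
Layer 360–200 hPa: Δp = 160 hPa = 16000 Pa, q̄ = 0.00082 kg/kg → 0.00082 × 16000 / 9.8 = 1.34 mm
PW = 30.81 + 5.63 + 0.98 + 0.64 + 1.34 = 39.40 ≈ 39.4 mm.
Rainfall = ε × PW = 0.39 × 39.4 = 15.4 mm.

PW ≈ 39.4 mm; rainfall ≈ 15.4 mm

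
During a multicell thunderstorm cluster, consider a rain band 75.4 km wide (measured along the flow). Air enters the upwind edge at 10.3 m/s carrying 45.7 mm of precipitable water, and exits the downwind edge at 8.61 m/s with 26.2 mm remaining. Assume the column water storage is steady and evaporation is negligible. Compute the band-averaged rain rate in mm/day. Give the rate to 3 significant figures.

R ≈ 281 mm/day

Column moisture flux per unit crosswind length is F = V × PW.
Inflow: F_in = 10.3 × 45.7 = 470.71 mm·m/s
Outflow: F_out = 8.61 × 26.2 = 225.582 mm·m/s
Steady-state rate R = (F_in − F_out)/L = (470.71 − 225.582) / 75400 m = 3.251e-03 mm/s.
R = 3.251e-03 × 3600 × 24 = 281 mm/day.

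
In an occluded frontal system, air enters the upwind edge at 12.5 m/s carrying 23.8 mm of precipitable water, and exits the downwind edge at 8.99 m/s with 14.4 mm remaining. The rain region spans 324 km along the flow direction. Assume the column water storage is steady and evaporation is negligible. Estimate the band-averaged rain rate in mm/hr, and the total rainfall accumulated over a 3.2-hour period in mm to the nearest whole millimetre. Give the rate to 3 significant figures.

Column moisture flux per unit crosswind length is F = V × PW.
Inflow: F_in = 12.5 × 23.8 = 297.5 mm·m/s
Outflow: F_out = 8.99 × 14.4 = 129.456 mm·m/s
Steady-state rate R = (F_in − F_out)/L = (297.5 − 129.456) / 324000 m = 5.187e-04 mm/s.
R = 5.187e-04 × 3600 = 1.87 mm/hr.
Over 3.2 h: total = 1.87 × 3.2 = 5.984 ≈ 6 mm.

R ≈ 1.87 mm/hr; total ≈ 6 mm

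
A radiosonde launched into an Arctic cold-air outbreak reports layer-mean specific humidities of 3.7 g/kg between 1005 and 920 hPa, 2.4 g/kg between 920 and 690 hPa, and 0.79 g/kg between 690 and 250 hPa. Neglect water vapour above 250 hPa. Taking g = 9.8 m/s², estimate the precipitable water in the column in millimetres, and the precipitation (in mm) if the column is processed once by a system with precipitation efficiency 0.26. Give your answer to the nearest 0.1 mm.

PW ≈ 12.4 mm; precipitation ≈ 3.2 mm

Precipitable water is the column-integrated vapour mass per unit area: PW = (1/g) Σ q̄ Δp, with q in kg/kg and Δp in Pa (1 kg/m² of water = 1 mm).
Layer 1005–920 hPa: Δp = 85 hPa = 8500 Pa, q̄ = 0.0037 kg/kg → 0.0037 × 8500 / 9.8 = 3.21 mm
Layer 920–690 hPa: Δp = 230 hPa = 23000 Pa, q̄ = 0.0024 kg/kg → 0.0024 × 23000 / 9.8 = 5.63 mm
Layer 690–250 hPa: Δp = 440 hPa = 44000 Pa, q̄ = 0.00079 kg/kg → 0.00079 × 44000 / 9.8 = 3.55 mm
PW = 3.21 + 5.63 + 3.55 = 12.39 ≈ 12.4 mm.
Precipitation = ε × PW = 0.26 × 12.4 = 3.2 mm.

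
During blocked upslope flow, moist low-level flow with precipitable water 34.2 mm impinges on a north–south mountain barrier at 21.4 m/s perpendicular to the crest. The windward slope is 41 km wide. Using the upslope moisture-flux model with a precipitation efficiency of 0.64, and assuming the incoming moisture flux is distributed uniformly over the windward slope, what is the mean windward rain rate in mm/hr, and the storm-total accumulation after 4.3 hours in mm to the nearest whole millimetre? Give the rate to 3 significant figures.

R ≈ 41.1 mm/hr; total ≈ 177 mm

Incoming column moisture flux per unit ridge length: F = V × PW = 21.4 × 34.2 = 731.88 mm·m/s.
Spread over the 41 km slope with efficiency ε = 0.64: R = ε·F/W = 0.64 × 731.88 / 41000 m = 1.142e-02 mm/s.
R = 1.142e-02 × 3600 = 41.1 mm/hr.
Over 4.3 h: total = 41.1 × 4.3 = 176.73 ≈ 177 mm.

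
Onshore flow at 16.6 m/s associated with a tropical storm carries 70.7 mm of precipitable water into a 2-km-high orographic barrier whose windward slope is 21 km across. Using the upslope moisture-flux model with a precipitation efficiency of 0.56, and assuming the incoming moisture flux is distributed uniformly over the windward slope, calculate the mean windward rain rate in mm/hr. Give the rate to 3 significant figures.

Incoming column moisture flux per unit ridge length: F = V × PW = 16.6 × 70.7 = 1173.62 mm·m/s.
Spread over the 21 km slope with efficiency ε = 0.56: R = ε·F/W = 0.56 × 1173.62 / 21000 m = 3.130e-02 mm/s.
R = 3.130e-02 × 3600 = 113 mm/hr.

R ≈ 113 mm/hr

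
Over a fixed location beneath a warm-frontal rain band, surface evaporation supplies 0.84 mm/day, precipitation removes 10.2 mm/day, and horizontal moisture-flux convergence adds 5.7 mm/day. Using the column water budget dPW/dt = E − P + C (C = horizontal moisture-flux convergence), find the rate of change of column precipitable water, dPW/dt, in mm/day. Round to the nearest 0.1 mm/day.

dPW/dt = E − P + C = 0.84 − 10.2 + (5.7) = -3.7 mm/day.

dPW/dt ≈ -3.7 mm/day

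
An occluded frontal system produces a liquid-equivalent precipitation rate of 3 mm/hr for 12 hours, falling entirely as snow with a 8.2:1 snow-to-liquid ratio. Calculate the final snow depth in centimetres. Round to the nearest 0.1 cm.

snow depth ≈ 29.5 cm

Liquid-equivalent depth = 3 × 12 = 36 mm.
Snow depth = 36 mm × 8.2 = 295.2 mm = 29.5 cm.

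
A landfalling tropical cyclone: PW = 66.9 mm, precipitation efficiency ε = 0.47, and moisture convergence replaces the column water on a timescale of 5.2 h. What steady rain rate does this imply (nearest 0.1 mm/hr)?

R ≈ 6.0 mm/hr

Each overturning extracts ε × PW = 0.47 × 66.9 = 31.443 mm.
Rate = ε·PW / τ = 31.443 / 5.2 h = 6.0 mm/hr.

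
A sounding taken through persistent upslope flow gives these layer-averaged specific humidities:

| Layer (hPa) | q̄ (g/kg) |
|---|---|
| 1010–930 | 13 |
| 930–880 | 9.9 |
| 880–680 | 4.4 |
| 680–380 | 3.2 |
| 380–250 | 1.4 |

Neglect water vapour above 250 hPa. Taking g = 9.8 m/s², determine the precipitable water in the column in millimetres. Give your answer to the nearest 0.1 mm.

Precipitable water is the column-integrated vapour mass per unit area: PW = (1/g) Σ q̄ Δp, with q in kg/kg and Δp in Pa (1 kg/m² of water = 1 mm).
Layer 1010–930 hPa: Δp = 80 hPa = 8000 Pa, q̄ = 0.013 kg/kg → 0.013 × 8000 / 9.8 = 10.61 mm
Layer 930–880 hPa: Δp = 50 hPa = 5000 Pa, q̄ = 0.0099 kg/kg → 0.0099 × 5000 / 9.8 = 5.05 mm
Layer 880–680 hPa: Δp = 200 hPa = 20000 Pa, q̄ = 0.0044 kg/kg → 0.0044 × 20000 / 9.8 = 8.98 mm
Layer 680–380 hPa: Δp = 300 hPa = 30000 Pa, q̄ = 0.0032 kg/kg → 0.0032 × 30000 / 9.8 = 9.80 mm
Layer 380–250 hPa: Δp = 130 hPa = 13000 Pa, q̄ = 0.0014 kg/kg → 0.0014 × 13000 / 9.8 = 1.86 mm
PW = 10.61 + 5.05 + 8.98 + 9.80 + 1.86 = 36.30 ≈ 36.3 mm.

PW ≈ 36.3 mm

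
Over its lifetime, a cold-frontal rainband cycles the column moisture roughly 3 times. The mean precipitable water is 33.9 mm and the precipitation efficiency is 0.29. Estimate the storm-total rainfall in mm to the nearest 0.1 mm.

rainfall ≈ 29.5 mm

Each cycle deposits ε × PW = 0.29 × 33.9 = 9.831 mm.
Over 3 cycles: 3 × 9.831 = 29.5 mm.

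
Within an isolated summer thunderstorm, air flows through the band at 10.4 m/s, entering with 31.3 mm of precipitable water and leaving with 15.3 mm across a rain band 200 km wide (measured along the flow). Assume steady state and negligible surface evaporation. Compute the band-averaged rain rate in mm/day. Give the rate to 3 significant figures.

Column moisture flux per unit crosswind length is F = V × PW.
Inflow: F_in = 10.4 × 31.3 = 325.52 mm·m/s
Outflow: F_out = 10.4 × 15.3 = 159.12 mm·m/s
Steady-state rate R = (F_in − F_out)/L = (325.52 − 159.12) / 200000 m = 8.320e-04 mm/s.
R = 8.320e-04 × 3600 × 24 = 71.9 mm/day.

R ≈ 71.9 mm/day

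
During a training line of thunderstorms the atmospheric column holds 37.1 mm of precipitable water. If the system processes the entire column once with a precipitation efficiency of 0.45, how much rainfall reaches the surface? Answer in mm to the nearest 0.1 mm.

rainfall ≈ 16.7 mm

Rainfall = ε × PW = 0.45 × 37.1 = 16.7 mm.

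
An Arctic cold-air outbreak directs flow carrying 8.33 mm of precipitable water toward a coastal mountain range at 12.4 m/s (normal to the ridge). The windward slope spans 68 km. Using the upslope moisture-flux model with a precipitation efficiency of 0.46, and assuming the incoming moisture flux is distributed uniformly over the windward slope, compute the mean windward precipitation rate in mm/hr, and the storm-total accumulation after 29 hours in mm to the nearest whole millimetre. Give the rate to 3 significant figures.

R ≈ 2.52 mm/hr; total ≈ 73 mm

Incoming column moisture flux per unit ridge length: F = V × PW = 12.4 × 8.33 = 103.292 mm·m/s.
Spread over the 68 km slope with efficiency ε = 0.46: R = ε·F/W = 0.46 × 103.292 / 68000 m = 6.987e-04 mm/s.
R = 6.987e-04 × 3600 = 2.52 mm/hr.
Over 29 h: total = 2.52 × 29 = 73.08 ≈ 73 mm.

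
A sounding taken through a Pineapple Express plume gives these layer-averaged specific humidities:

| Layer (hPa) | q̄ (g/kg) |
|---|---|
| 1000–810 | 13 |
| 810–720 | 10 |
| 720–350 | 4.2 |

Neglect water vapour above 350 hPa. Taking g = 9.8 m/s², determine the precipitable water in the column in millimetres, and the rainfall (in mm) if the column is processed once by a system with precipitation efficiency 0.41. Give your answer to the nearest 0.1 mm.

Precipitable water is the column-integrated vapour mass per unit area: PW = (1/g) Σ q̄ Δp, with q in kg/kg and Δp in Pa (1 kg/m² of water = 1 mm).
Layer 1000–810 hPa: Δp = 190 hPa = 19000 Pa, q̄ = 0.013 kg/kg → 0.013 × 19000 / 9.8 = 25.20 mm
Layer 810–720 hPa: Δp = 90 hPa = 9000 Pa, q̄ = 0.01 kg/kg → 0.01 × 9000 / 9.8 = 9.18 mm
Layer 720–350 hPa: Δp = 370 hPa = 37000 Pa, q̄ = 0.0042 kg/kg → 0.0042 × 37000 / 9.8 = 15.86 mm
PW = 25.20 + 9.18 + 15.86 = 50.24 ≈ 50.2 mm.
Rainfall = ε × PW = 0.41 × 50.2 = 20.6 mm.

PW ≈ 50.2 mm; rainfall ≈ 20.6 mm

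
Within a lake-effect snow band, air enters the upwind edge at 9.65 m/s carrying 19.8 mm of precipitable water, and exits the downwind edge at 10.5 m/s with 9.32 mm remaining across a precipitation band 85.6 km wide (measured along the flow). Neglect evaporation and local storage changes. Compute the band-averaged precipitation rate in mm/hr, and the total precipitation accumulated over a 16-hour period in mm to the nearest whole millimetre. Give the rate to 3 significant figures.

Column moisture flux per unit crosswind length is F = V × PW.
Inflow: F_in = 9.65 × 19.8 = 191.07 mm·m/s
Outflow: F_out = 10.5 × 9.32 = 97.86 mm·m/s
Steady-state rate R = (F_in − F_out)/L = (191.07 − 97.86) / 85600 m = 1.089e-03 mm/s.
R = 1.089e-03 × 3600 = 3.92 mm/hr.
Over 16 h: total = 3.92 × 16 = 62.72 ≈ 63 mm.

R ≈ 3.92 mm/hr; total ≈ 63 mm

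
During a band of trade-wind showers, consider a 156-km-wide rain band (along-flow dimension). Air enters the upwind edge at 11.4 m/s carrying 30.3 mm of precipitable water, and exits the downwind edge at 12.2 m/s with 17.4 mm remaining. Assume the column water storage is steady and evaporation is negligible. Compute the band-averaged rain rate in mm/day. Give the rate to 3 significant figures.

Column moisture flux per unit crosswind length is F = V × PW.
Inflow: F_in = 11.4 × 30.3 = 345.42 mm·m/s
Outflow: F_out = 12.2 × 17.4 = 212.28 mm·m/s
Steady-state rate R = (F_in − F_out)/L = (345.42 − 212.28) / 156000 m = 8.535e-04 mm/s.
R = 8.535e-04 × 3600 × 24 = 73.7 mm/day.

R ≈ 73.7 mm/day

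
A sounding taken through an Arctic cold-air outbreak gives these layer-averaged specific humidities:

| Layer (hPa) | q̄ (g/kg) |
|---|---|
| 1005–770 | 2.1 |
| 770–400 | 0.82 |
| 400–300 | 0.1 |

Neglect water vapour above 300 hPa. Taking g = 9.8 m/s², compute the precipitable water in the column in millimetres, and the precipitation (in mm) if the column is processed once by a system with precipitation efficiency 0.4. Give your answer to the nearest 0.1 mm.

PW ≈ 8.2 mm; precipitation ≈ 3.3 mm

Precipitable water is the column-integrated vapour mass per unit area: PW = (1/g) Σ q̄ Δp, with q in kg/kg and Δp in Pa (1 kg/m² of water = 1 mm).
Layer 1005–770 hPa: Δp = 235 hPa = 23500 Pa, q̄ = 0.0021 kg/kg → 0.0021 × 23500 / 9.8 = 5.04 mm
Layer 770–400 hPa: Δp = 370 hPa = 37000 Pa, q̄ = 0.00082 kg/kg → 0.00082 × 37000 / 9.8 = 3.10 mm
Layer 400–300 hPa: Δp = 100 hPa = 10000 Pa, q̄ = 0.0001 kg/kg → 0.0001 × 10000 / 9.8 = 0.10 mm
PW = 5.04 + 3.10 + 0.10 = 8.24 ≈ 8.2 mm.
Precipitation = ε × PW = 0.4 × 8.2 = 3.3 mm.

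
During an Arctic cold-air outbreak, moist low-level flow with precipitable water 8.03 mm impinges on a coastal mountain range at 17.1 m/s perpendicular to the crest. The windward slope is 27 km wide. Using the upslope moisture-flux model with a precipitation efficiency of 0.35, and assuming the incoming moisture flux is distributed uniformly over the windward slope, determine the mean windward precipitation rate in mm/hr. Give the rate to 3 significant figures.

R ≈ 6.41 mm/hr

Incoming column moisture flux per unit ridge length: F = V × PW = 17.1 × 8.03 = 137.313 mm·m/s.
Spread over the 27 km slope with efficiency ε = 0.35: R = ε·F/W = 0.35 × 137.313 / 27000 m = 1.780e-03 mm/s.
R = 1.780e-03 × 3600 = 6.41 mm/hr.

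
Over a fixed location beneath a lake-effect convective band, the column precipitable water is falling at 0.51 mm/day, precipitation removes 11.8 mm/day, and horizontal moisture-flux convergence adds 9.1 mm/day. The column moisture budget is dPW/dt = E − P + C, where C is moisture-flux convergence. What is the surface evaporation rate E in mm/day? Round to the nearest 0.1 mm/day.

dPW/dt = -0.51 mm/day.
E = dPW/dt + P − C = (-0.51) + 11.8 − (9.1) = 2.2 mm/day.

E ≈ 2.2 mm/day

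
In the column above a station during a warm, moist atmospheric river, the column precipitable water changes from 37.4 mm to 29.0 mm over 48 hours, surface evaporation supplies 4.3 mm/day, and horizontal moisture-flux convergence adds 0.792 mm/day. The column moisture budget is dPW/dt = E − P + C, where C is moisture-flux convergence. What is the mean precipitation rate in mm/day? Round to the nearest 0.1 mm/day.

P ≈ 9.3 mm/day

dPW/dt = (29.0 − 37.4) mm / (48/24 day) = -4.200 mm/day.
P = E + C − dPW/dt = 4.3 + (0.792) − (-4.200) = 9.3 mm/day.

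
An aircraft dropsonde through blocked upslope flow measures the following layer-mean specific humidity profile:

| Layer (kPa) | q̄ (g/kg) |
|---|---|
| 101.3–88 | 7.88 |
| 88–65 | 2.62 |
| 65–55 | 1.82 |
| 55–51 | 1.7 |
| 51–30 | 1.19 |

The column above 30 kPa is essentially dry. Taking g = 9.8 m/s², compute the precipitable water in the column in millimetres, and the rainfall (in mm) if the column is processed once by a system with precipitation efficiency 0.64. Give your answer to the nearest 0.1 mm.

PW ≈ 21.9 mm; rainfall ≈ 14.0 mm

Precipitable water is the column-integrated vapour mass per unit area: PW = (1/g) Σ q̄ Δp, with q in kg/kg and Δp in Pa (1 kg/m² of water = 1 mm).
Layer 101.3–88 kPa: Δp = 133 hPa = 13300 Pa, q̄ = 0.00788 kg/kg → 0.00788 × 13300 / 9.8 = 10.69 mm
Layer 88–65 kPa: Δp = 230 hPa = 23000 Pa, q̄ = 0.00262 kg/kg → 0.00262 × 23000 / 9.8 = 6.15 mm
Layer 65–55 kPa: Δp = 100 hPa = 10000 Pa, q̄ = 0.00182 kg/kg → 0.00182 × 10000 / 9.8 = 1.86 mm
Layer 55–51 kPa: Δp = 40 hPa = 4000 Pa, q̄ = 0.0017 kg/kg → 0.0017 × 4000 / 9.8 = 0.69 mm
Layer 51–30 kPa: Δp = 210 hPa = 21000 Pa, q̄ = 0.00119 kg/kg → 0.00119 × 21000 / 9.8 = 2.55 mm
PW = 10.69 + 6.15 + 1.86 + 0.69 + 2.55 = 21.94 ≈ 21.9 mm.
Rainfall = ε × PW = 0.64 × 21.9 = 14.0 mm.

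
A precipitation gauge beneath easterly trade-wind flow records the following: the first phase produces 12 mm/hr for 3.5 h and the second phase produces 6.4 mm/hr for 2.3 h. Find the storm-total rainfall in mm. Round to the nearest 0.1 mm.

Total = Σ Rᵢ Δtᵢ = 12 × 3.5 + 6.4 × 2.3
      = 42 + 14.72 = 56.7 mm.

total ≈ 56.7 mm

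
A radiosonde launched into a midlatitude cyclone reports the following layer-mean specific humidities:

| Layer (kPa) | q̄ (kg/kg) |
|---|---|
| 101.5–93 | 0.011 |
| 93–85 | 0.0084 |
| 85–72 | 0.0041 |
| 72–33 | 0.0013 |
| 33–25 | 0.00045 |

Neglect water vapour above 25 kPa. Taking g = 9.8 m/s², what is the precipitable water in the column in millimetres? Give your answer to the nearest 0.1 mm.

Precipitable water is the column-integrated vapour mass per unit area: PW = (1/g) Σ q̄ Δp, with q in kg/kg and Δp in Pa (1 kg/m² of water = 1 mm).
Layer 101.5–93 kPa: Δp = 85 hPa = 8500 Pa, q̄ = 0.011 kg/kg → 0.011 × 8500 / 9.8 = 9.54 mm
Layer 93–85 kPa: Δp = 80 hPa = 8000 Pa, q̄ = 0.0084 kg/kg → 0.0084 × 8000 / 9.8 = 6.86 mm
Layer 85–72 kPa: Δp = 130 hPa = 13000 Pa, q̄ = 0.0041 kg/kg → 0.0041 × 13000 / 9.8 = 5.44 mm
Layer 72–33 kPa: Δp = 390 hPa = 39000 Pa, q̄ = 0.0013 kg/kg → 0.0013 × 39000 / 9.8 = 5.17 mm
Layer 33–25 kPa: Δp = 80 hPa = 8000 Pa, q̄ = 0.00045 kg/kg → 0.00045 × 8000 / 9.8 = 0.37 mm
PW = 9.54 + 6.86 + 5.44 + 5.17 + 0.37 = 27.38 ≈ 27.4 mm.

PW ≈ 27.4 mm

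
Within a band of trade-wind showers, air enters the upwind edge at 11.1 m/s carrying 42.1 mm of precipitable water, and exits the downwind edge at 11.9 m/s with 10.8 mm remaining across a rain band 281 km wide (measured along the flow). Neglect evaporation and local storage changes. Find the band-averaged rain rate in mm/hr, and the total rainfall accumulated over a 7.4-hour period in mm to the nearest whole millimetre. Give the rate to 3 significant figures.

R ≈ 4.34 mm/hr; total ≈ 32 mm

Column moisture flux per unit crosswind length is F = V × PW.
Inflow: F_in = 11.1 × 42.1 = 467.31 mm·m/s
Outflow: F_out = 11.9 × 10.8 = 128.52 mm·m/s
Steady-state rate R = (F_in − F_out)/L = (467.31 − 128.52) / 281000 m = 1.206e-03 mm/s.
R = 1.206e-03 × 3600 = 4.34 mm/hr.
Over 7.4 h: total = 4.34 × 7.4 = 32.116 ≈ 32 mm.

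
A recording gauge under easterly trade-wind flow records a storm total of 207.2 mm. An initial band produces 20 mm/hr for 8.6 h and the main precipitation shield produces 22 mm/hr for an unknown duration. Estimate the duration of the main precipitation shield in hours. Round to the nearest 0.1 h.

Known phases: 20 × 8.6 = 172 mm.
Remaining depth = 207.2 − 172 = 35.2 mm.
Duration = 35.2 / 22 = 1.6 h.

duration ≈ 1.6 h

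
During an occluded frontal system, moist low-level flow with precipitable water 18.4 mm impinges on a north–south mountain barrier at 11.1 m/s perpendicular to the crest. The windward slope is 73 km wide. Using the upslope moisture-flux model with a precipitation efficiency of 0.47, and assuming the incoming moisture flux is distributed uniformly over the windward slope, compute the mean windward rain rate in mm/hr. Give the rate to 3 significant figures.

R ≈ 4.73 mm/hr

Incoming column moisture flux per unit ridge length: F = V × PW = 11.1 × 18.4 = 204.24 mm·m/s.
Spread over the 73 km slope with efficiency ε = 0.47: R = ε·F/W = 0.47 × 204.24 / 73000 m = 1.315e-03 mm/s.
R = 1.315e-03 × 3600 = 4.73 mm/hr.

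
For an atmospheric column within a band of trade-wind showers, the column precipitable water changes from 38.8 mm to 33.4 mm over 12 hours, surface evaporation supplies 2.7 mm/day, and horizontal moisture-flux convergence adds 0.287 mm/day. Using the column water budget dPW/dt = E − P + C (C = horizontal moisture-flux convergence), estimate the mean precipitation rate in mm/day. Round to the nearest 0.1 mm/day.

P ≈ 13.8 mm/day

dPW/dt = (33.4 − 38.8) mm / (12/24 day) = -10.800 mm/day.
P = E + C − dPW/dt = 2.7 + (0.287) − (-10.800) = 13.8 mm/day.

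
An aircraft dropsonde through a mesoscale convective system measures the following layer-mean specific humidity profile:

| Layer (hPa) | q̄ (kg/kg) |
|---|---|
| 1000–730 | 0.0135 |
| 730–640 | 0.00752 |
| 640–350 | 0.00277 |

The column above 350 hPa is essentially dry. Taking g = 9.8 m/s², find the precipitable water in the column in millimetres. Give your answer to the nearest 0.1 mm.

PW ≈ 52.3 mm

Precipitable water is the column-integrated vapour mass per unit area: PW = (1/g) Σ q̄ Δp, with q in kg/kg and Δp in Pa (1 kg/m² of water = 1 mm).
Layer 1000–730 hPa: Δp = 270 hPa = 27000 Pa, q̄ = 0.0135 kg/kg → 0.0135 × 27000 / 9.8 = 37.19 mm
Layer 730–640 hPa: Δp = 90 hPa = 9000 Pa, q̄ = 0.00752 kg/kg → 0.00752 × 9000 / 9.8 = 6.91 mm
Layer 640–350 hPa: Δp = 290 hPa = 29000 Pa, q̄ = 0.00277 kg/kg → 0.00277 × 29000 / 9.8 = 8.20 mm
PW = 37.19 + 6.91 + 8.20 = 52.30 ≈ 52.3 mm.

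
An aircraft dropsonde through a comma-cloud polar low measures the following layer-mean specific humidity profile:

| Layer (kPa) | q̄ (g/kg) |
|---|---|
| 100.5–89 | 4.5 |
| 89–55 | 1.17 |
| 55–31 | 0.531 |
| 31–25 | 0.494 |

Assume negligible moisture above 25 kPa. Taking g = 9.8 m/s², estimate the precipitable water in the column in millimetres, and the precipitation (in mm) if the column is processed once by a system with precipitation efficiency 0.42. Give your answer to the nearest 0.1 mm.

PW ≈ 10.9 mm; precipitation ≈ 4.6 mm

Precipitable water is the column-integrated vapour mass per unit area: PW = (1/g) Σ q̄ Δp, with q in kg/kg and Δp in Pa (1 kg/m² of water = 1 mm).
Layer 100.5–89 kPa: Δp = 115 hPa = 11500 Pa, q̄ = 0.0045 kg/kg → 0.0045 × 11500 / 9.8 = 5.28 mm
Layer 89–55 kPa: Δp = 340 hPa = 34000 Pa, q̄ = 0.00117 kg/kg → 0.00117 × 34000 / 9.8 = 4.06 mm
Layer 55–31 kPa: Δp = 240 hPa = 24000 Pa, q̄ = 0.000531 kg/kg → 0.000531 × 24000 / 9.8 = 1.30 mm
Layer 31–25 kPa: Δp = 60 hPa = 6000 Pa, q̄ = 0.000494 kg/kg → 0.000494 × 6000 / 9.8 = 0.30 mm
PW = 5.28 + 4.06 + 1.30 + 0.30 = 10.94 ≈ 10.9 mm.
Precipitation = ε × PW = 0.42 × 10.9 = 4.6 mm.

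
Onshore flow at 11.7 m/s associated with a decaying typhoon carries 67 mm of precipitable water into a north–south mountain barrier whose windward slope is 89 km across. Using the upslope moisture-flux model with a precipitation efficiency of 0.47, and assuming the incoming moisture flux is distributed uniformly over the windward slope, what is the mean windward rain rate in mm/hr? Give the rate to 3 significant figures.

R ≈ 14.9 mm/hr

Incoming column moisture flux per unit ridge length: F = V × PW = 11.7 × 67 = 783.9 mm·m/s.
Spread over the 89 km slope with efficiency ε = 0.47: R = ε·F/W = 0.47 × 783.9 / 89000 m = 4.140e-03 mm/s.
R = 4.140e-03 × 3600 = 14.9 mm/hr.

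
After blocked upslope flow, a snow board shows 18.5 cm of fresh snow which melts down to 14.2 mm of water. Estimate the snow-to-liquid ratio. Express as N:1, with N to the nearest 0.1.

ratio ≈ 13.0

Ratio = snow depth / SWE = 185 mm / 14.2 mm = 13.0, i.e. 13.0:1.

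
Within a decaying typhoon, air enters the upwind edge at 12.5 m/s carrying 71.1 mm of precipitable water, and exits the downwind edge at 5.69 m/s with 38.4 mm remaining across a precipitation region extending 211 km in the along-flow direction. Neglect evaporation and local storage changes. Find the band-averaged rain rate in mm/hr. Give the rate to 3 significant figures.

R ≈ 11.4 mm/hr

Column moisture flux per unit crosswind length is F = V × PW.
Inflow: F_in = 12.5 × 71.1 = 888.75 mm·m/s
Outflow: F_out = 5.69 × 38.4 = 218.496 mm·m/s
Steady-state rate R = (F_in − F_out)/L = (888.75 − 218.496) / 211000 m = 3.177e-03 mm/s.
R = 3.177e-03 × 3600 = 11.4 mm/hr.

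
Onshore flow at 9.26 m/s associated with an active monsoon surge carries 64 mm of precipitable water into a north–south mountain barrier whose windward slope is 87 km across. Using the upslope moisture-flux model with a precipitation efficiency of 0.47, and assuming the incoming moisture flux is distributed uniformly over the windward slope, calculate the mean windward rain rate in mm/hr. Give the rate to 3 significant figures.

Incoming column moisture flux per unit ridge length: F = V × PW = 9.26 × 64 = 592.64 mm·m/s.
Spread over the 87 km slope with efficiency ε = 0.47: R = ε·F/W = 0.47 × 592.64 / 87000 m = 3.202e-03 mm/s.
R = 3.202e-03 × 3600 = 11.5 mm/hr.

R ≈ 11.5 mm/hr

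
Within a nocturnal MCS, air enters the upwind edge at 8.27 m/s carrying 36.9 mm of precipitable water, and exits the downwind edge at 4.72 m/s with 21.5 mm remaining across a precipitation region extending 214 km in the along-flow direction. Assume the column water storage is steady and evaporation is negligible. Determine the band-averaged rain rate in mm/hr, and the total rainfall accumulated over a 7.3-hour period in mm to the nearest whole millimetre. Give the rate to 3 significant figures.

R ≈ 3.43 mm/hr; total ≈ 25 mm

Column moisture flux per unit crosswind length is F = V × PW.
Inflow: F_in = 8.27 × 36.9 = 305.163 mm·m/s
Outflow: F_out = 4.72 × 21.5 = 101.48 mm·m/s
Steady-state rate R = (F_in − F_out)/L = (305.163 − 101.48) / 214000 m = 9.518e-04 mm/s.
R = 9.518e-04 × 3600 = 3.43 mm/hr.
Over 7.3 h: total = 3.43 × 7.3 = 25.039 ≈ 25 mm.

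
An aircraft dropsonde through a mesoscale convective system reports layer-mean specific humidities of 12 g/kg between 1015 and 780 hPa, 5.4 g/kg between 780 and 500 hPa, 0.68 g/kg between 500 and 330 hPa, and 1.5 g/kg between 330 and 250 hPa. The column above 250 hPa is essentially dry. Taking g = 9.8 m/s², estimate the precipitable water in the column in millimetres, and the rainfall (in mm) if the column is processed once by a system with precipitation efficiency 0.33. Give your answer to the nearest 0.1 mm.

Precipitable water is the column-integrated vapour mass per unit area: PW = (1/g) Σ q̄ Δp, with q in kg/kg and Δp in Pa (1 kg/m² of water = 1 mm).
Layer 1015–780 hPa: Δp = 235 hPa = 23500 Pa, q̄ = 0.012 kg/kg → 0.012 × 23500 / 9.8 = 28.78 mm
Layer 780–500 hPa: Δp = 280 hPa = 28000 Pa, q̄ = 0.0054 kg/kg → 0.0054 × 28000 / 9.8 = 15.43 mm
Layer 500–330 hPa: Δp = 170 hPa = 17000 Pa, q̄ = 0.00068 kg/kg → 0.00068 × 17000 / 9.8 = 1.18 mm
Layer 330–250 hPa: Δp = 80 hPa = 8000 Pa, q̄ = 0.0015 kg/kg → 0.0015 × 8000 / 9.8 = 1.22 mm
PW = 28.78 + 15.43 + 1.18 + 1.22 = 46.61 ≈ 46.6 mm.
Rainfall = ε × PW = 0.33 × 46.6 = 15.4 mm.

PW ≈ 46.6 mm; rainfall ≈ 15.4 mm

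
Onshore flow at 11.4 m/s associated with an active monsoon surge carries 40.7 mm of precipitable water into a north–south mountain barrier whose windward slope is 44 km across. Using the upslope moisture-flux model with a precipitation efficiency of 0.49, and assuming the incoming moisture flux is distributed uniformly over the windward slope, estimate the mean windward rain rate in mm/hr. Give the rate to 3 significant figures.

R ≈ 18.6 mm/hr

Incoming column moisture flux per unit ridge length: F = V × PW = 11.4 × 40.7 = 463.98 mm·m/s.
Spread over the 44 km slope with efficiency ε = 0.49: R = ε·F/W = 0.49 × 463.98 / 44000 m = 5.167e-03 mm/s.
R = 5.167e-03 × 3600 = 18.6 mm/hr.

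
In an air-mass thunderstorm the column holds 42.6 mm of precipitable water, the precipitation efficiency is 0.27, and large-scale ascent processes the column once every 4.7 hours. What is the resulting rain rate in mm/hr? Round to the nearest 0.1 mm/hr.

Each overturning extracts ε × PW = 0.27 × 42.6 = 11.502 mm.
Rate = ε·PW / τ = 11.502 / 4.7 h = 2.4 mm/hr.

R ≈ 2.4 mm/hr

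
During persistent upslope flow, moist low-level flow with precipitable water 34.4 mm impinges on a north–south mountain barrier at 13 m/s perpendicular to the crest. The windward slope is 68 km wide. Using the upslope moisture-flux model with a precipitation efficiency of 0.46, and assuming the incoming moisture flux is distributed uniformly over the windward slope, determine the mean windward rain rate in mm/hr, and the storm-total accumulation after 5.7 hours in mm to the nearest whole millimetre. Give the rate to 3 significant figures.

R ≈ 10.9 mm/hr; total ≈ 62 mm

Incoming column moisture flux per unit ridge length: F = V × PW = 13 × 34.4 = 447.2 mm·m/s.
Spread over the 68 km slope with efficiency ε = 0.46: R = ε·F/W = 0.46 × 447.2 / 68000 m = 3.025e-03 mm/s.
R = 3.025e-03 × 3600 = 10.9 mm/hr.
Over 5.7 h: total = 10.9 × 5.7 = 62.13 ≈ 62 mm.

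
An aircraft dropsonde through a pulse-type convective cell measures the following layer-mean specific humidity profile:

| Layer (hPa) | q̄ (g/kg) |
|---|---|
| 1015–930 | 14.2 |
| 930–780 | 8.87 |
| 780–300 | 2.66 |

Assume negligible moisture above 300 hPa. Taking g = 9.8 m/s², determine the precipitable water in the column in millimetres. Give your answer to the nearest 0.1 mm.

PW ≈ 38.9 mm

Precipitable water is the column-integrated vapour mass per unit area: PW = (1/g) Σ q̄ Δp, with q in kg/kg and Δp in Pa (1 kg/m² of water = 1 mm).
Layer 1015–930 hPa: Δp = 85 hPa = 8500 Pa, q̄ = 0.0142 kg/kg → 0.0142 × 8500 / 9.8 = 12.32 mm
Layer 930–780 hPa: Δp = 150 hPa = 15000 Pa, q̄ = 0.00887 kg/kg → 0.00887 × 15000 / 9.8 = 13.58 mm
Layer 780–300 hPa: Δp = 480 hPa = 48000 Pa, q̄ = 0.00266 kg/kg → 0.00266 × 48000 / 9.8 = 13.03 mm
PW = 12.32 + 13.58 + 13.03 = 38.93 ≈ 38.9 mm.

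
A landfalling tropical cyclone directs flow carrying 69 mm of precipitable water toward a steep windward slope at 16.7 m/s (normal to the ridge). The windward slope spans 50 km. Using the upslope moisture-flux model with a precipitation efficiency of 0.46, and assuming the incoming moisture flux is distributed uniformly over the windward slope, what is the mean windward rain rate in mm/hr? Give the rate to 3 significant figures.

Incoming column moisture flux per unit ridge length: F = V × PW = 16.7 × 69 = 1152.3 mm·m/s.
Spread over the 50 km slope with efficiency ε = 0.46: R = ε·F/W = 0.46 × 1152.3 / 50000 m = 1.060e-02 mm/s.
R = 1.060e-02 × 3600 = 38.2 mm/hr.

R ≈ 38.2 mm/hr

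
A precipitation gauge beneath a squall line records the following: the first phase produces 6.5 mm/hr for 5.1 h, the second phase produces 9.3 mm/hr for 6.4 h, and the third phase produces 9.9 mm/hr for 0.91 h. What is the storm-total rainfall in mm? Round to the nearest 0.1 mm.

total ≈ 101.7 mm

Total = Σ Rᵢ Δtᵢ = 6.5 × 5.1 + 9.3 × 6.4 + 9.9 × 0.91
      = 33.15 + 59.52 + 9.009 = 101.7 mm.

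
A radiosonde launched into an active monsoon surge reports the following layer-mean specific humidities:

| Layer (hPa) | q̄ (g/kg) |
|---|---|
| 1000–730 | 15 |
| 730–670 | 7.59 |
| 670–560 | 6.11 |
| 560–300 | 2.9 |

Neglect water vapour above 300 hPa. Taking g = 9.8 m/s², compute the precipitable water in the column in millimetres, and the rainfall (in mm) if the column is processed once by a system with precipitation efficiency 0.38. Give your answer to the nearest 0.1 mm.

Precipitable water is the column-integrated vapour mass per unit area: PW = (1/g) Σ q̄ Δp, with q in kg/kg and Δp in Pa (1 kg/m² of water = 1 mm).
Layer 1000–730 hPa: Δp = 270 hPa = 27000 Pa, q̄ = 0.015 kg/kg → 0.015 × 27000 / 9.8 = 41.33 mm
Layer 730–670 hPa: Δp = 60 hPa = 6000 Pa, q̄ = 0.00759 kg/kg → 0.00759 × 6000 / 9.8 = 4.65 mm
Layer 670–560 hPa: Δp = 110 hPa = 11000 Pa, q̄ = 0.00611 kg/kg → 0.00611 × 11000 / 9.8 = 6.86 mm
Layer 560–300 hPa: Δp = 260 hPa = 26000 Pa, q̄ = 0.0029 kg/kg → 0.0029 × 26000 / 9.8 = 7.69 mm
PW = 41.33 + 4.65 + 6.86 + 7.69 = 60.53 ≈ 60.5 mm.
Rainfall = ε × PW = 0.38 × 60.5 = 23.0 mm.

PW ≈ 60.5 mm; rainfall ≈ 23.0 mm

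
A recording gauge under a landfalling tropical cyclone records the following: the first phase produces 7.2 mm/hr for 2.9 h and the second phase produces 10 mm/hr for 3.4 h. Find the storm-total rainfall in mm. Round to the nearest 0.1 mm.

total ≈ 54.9 mm

Total = Σ Rᵢ Δtᵢ = 7.2 × 2.9 + 10 × 3.4
      = 20.88 + 34 = 54.9 mm.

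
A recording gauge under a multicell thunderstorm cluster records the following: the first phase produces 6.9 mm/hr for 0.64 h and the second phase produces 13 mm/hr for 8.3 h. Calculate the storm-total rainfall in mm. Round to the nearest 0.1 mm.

Total = Σ Rᵢ Δtᵢ = 6.9 × 0.64 + 13 × 8.3
      = 4.416 + 107.9 = 112.3 mm.

total ≈ 112.3 mm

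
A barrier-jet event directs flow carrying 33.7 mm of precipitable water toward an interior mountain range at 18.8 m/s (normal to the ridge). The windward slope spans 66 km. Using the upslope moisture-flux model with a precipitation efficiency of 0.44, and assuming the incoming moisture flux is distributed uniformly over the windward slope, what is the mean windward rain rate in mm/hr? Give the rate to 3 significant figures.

R ≈ 15.2 mm/hr

Incoming column moisture flux per unit ridge length: F = V × PW = 18.8 × 33.7 = 633.56 mm·m/s.
Spread over the 66 km slope with efficiency ε = 0.44: R = ε·F/W = 0.44 × 633.56 / 66000 m = 4.224e-03 mm/s.
R = 4.224e-03 × 3600 = 15.2 mm/hr.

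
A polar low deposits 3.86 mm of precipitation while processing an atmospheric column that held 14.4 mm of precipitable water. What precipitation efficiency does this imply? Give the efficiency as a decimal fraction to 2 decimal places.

ε ≈ 0.27

ε = precipitation / PW = 3.86 / 14.4 = 0.27.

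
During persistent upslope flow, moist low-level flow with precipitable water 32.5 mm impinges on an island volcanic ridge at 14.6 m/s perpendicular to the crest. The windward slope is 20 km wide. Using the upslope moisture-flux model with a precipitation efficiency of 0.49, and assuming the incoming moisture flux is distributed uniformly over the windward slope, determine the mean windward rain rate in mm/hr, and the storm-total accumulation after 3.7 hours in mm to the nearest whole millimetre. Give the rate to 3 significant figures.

R ≈ 41.9 mm/hr; total ≈ 155 mm

Incoming column moisture flux per unit ridge length: F = V × PW = 14.6 × 32.5 = 474.5 mm·m/s.
Spread over the 20 km slope with efficiency ε = 0.49: R = ε·F/W = 0.49 × 474.5 / 20000 m = 1.163e-02 mm/s.
R = 1.163e-02 × 3600 = 41.9 mm/hr.
Over 3.7 h: total = 41.9 × 3.7 = 155.03 ≈ 155 mm.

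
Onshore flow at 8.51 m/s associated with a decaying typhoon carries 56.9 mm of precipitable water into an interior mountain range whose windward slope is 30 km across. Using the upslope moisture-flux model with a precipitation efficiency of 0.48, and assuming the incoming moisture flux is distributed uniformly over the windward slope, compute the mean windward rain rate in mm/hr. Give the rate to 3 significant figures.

Incoming column moisture flux per unit ridge length: F = V × PW = 8.51 × 56.9 = 484.219 mm·m/s.
Spread over the 30 km slope with efficiency ε = 0.48: R = ε·F/W = 0.48 × 484.219 / 30000 m = 7.748e-03 mm/s.
R = 7.748e-03 × 3600 = 27.9 mm/hr.

R ≈ 27.9 mm/hr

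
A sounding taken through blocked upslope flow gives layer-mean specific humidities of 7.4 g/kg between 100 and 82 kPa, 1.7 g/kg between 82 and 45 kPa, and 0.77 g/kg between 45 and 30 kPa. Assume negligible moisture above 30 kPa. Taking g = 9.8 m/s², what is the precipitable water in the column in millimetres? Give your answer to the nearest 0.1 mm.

PW ≈ 21.2 mm

Precipitable water is the column-integrated vapour mass per unit area: PW = (1/g) Σ q̄ Δp, with q in kg/kg and Δp in Pa (1 kg/m² of water = 1 mm).
Layer 100–82 kPa: Δp = 180 hPa = 18000 Pa, q̄ = 0.0074 kg/kg → 0.0074 × 18000 / 9.8 = 13.59 mm
Layer 82–45 kPa: Δp = 370 hPa = 37000 Pa, q̄ = 0.0017 kg/kg → 0.0017 × 37000 / 9.8 = 6.42 mm
Layer 45–30 kPa: Δp = 150 hPa = 15000 Pa, q̄ = 0.00077 kg/kg → 0.00077 × 15000 / 9.8 = 1.18 mm
PW = 13.59 + 6.42 + 1.18 = 21.19 ≈ 21.2 mm.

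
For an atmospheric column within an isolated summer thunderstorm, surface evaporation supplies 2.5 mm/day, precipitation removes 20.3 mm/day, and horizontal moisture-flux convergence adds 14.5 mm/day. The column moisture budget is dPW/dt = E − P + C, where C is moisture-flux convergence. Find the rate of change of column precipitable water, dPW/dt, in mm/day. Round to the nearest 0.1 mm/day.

dPW/dt ≈ -3.3 mm/day

dPW/dt = E − P + C = 2.5 − 20.3 + (14.5) = -3.3 mm/day.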